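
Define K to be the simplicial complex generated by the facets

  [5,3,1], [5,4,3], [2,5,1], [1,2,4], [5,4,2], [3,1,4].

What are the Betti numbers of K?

Fix the vertex order 1 < 2 < 3 < 4 < 5 and write every simplex with vertices in increasing order. Then dim K = 2 and the simplices of K are:

  0-simplices (5): [1], [2], [3], [4], [5]
  1-simplices (9): [1,2], [1,3], [1,4], [1,5], [2,4], [2,5], [3,4], [3,5], [4,5]
  2-simplices (6): [1,2,4], [1,2,5], [1,3,4], [1,3,5], [2,4,5], [3,4,5]

Hence C_0 ≅ Z^5, C_1 ≅ Z^9, C_2 ≅ Z^6.

Boundary ∂_1: C_1 → C_0 sends each edge [p,q] (with p < q) to q − p.
As a 5×9 matrix over Z this has rank 4, with invariant factors (1,1,1,1).

The boundary map ∂_2: C_2 → C_1 sends each 2-simplex [p,q,r] to [q,r] − [p,r] + [p,q]. For instance
  ∂[1,2,5] = [2,5] − [1,5] + [1,2],
  ∂[1,2,4] = [2,4] − [1,4] + [1,2].
This gives a 9×6 integer matrix of rank 5; reducing to Smith normal form yields diagonal entries (1,1,1,1,1).

Reading off H_k = ker ∂_k / im ∂_{k+1}:

  H_0: rank C_0 − rank ∂_1 = 5 − 4 = 1, and the invariant factors of ∂_1 are all 1, so H_0 ≅ Z.
  H_1: rank ker ∂_1 − rank ∂_2 = (9 − 4) − 5 = 0, and the invariant factors of ∂_2 are all 1, so H_1 ≅ 0.
  H_2: rank ker ∂_2 − rank ∂_3 = (6 − 5) − 0 = 1, and there is no ∂_3, so H_2 ≅ Z.

As a check, the Euler characteristic is 5 − 9 + 6 = 2, which agrees with 1 − 0 + 1 = 2.
(K is a triangulation of the 2-sphere S^2.)

Hence the Betti numbers are b_0 = 1, b_1 = 0, b_2 = 1.

b_0 = 1, b_1 = 0, b_2 = 1.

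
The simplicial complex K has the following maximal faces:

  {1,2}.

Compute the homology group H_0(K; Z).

H_0 ≅ Z.

Fix the vertex order 1 < 2 and write every simplex with vertices in increasing order. Then dim K = 1 and the simplices of K are:

  0-simplices (2): [1], [2]
  1-simplices (1): [1,2]

so the chain groups are C_0 ≅ Z^2, C_1 ≅ Z^1.

∂_1: C_1 → C_0 maps an edge to its endpoints' difference, ∂[p,q] = q − p. For instance
  ∂[1,2] = [2] − [1].
The resulting 2×1 matrix has rank 1, and its Smith normal form has invariant factors (1).

Reading off H_k = ker ∂_k / im ∂_{k+1}:

  H_0: rank C_0 − rank ∂_1 = 2 − 1 = 1, and the invariant factors of ∂_1 are all 1, so H_0 = Z.

(K is a triangulation of the 1-simplex.)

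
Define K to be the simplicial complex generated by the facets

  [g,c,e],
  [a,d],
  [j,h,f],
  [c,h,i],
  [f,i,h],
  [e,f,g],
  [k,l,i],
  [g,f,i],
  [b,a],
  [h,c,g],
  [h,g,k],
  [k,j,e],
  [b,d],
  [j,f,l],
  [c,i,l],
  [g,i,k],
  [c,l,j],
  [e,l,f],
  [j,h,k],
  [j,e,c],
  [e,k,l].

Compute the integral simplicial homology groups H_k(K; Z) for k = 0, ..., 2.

H_0 = Z^2,  H_1 = Z^2 × Z/2,  H_2 = 0.

Fix the vertex order a < b < c < d < e < f < g < h < i < j < k < l and write every simplex with vertices in increasing order. Then dim K = 2 and the simplices of K are:

  0-simplices (12): a, b, c, d, e, f, g, h, i, j, k, l
  1-simplices (30): ab, ad, bd, ce, cg, ch, ci, cj, cl, ef, eg, ej, ek, el, fg, fh, fi, fj, fl, gh, gi, gk, hi, hj, hk, ik, il, jk, jl, kl
  2-simplices (18): ceg, cej, cgh, chi, cil, cjl, efg, efl, ejk, ekl, fgi, fhi, fhj, fjl, ghk, gik, hjk, ikl

Hence C_0 ≅ Z^12, C_1 ≅ Z^30, C_2 ≅ Z^18.

The boundary map ∂_1: C_1 → C_0 sends each edge [p,q] (with p < q) to q − p. For instance
  ∂cg = g − c.
The 12×30 boundary matrix has rank 10 and Smith normal form diag(1,1,1,1,1,1,1,1,1,1).

The boundary map ∂_2: C_2 → C_1 acts by ∂[p,q,r] = [q,r] − [p,r] + [p,q]. For instance
  ∂ejk = jk − ek + ej,
  ∂chi = hi − ci + ch.
This gives a 30×18 integer matrix of rank 18; reducing to Smith normal form yields diagonal entries (1,1,1,1,1,1,1,1,1,1,1,1,1,1,1,1,1,2).

Now H_k = ker ∂_k / im ∂_{k+1}, so:

  H_0: rank C_0 − rank ∂_1 = 12 − 10 = 2, and the invariant factors of ∂_1 are all 1, so H_0 = Z^2.
  H_1: rank ker ∂_1 − rank ∂_2 = (30 − 10) − 18 = 2, and ∂_2 has invariant factor 2 > 1, so H_1 = Z^2 × Z/2.
  H_2: rank ker ∂_2 − rank ∂_3 = (18 − 18) − 0 = 0, and there is no ∂_3, so H_2 = 0.

As a check, the Euler characteristic is 12 − 30 + 18 = 0, which agrees with 2 − 2 + 0 = 0.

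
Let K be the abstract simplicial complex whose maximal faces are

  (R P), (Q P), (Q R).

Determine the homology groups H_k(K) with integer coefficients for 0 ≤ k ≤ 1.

We work with the vertex ordering P < Q < R. The simplices of K, each written with vertices in increasing order, are:

  0-simplices (3): P, Q, R
  1-simplices (3): PQ, PR, QR

so the chain groups are C_0 ≅ Z^3, C_1 ≅ Z^3.

Boundary ∂_1: C_1 → C_0 is given by ∂[p,q] = [q] − [p].
This gives a 3×3 integer matrix of rank 2; reducing to Smith normal form yields diagonal entries (1,1).

Computing H_k = (kernel of ∂_k) / (image of ∂_{k+1}):

  H_0: rank C_0 − rank ∂_1 = 3 − 2 = 1, and the invariant factors of ∂_1 are all 1, so H_0 = Z.
  H_1: rank ker ∂_1 − rank ∂_2 = (3 − 2) − 0 = 1, and there is no ∂_2, so H_1 = Z.

H_0 = Z,  H_1 = Z.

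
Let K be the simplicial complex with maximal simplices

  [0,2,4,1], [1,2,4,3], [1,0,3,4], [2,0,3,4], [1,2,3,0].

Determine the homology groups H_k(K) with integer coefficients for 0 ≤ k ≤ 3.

H_0 ≅ Z,  H_1 = 0,  H_2 = 0,  H_3 ≅ Z.

Fix the vertex order 0 < 1 < 2 < 3 < 4 and write every simplex with vertices in increasing order. Then dim K = 3 and the simplices of K are:

  0-simplices (5): [0], [1], [2], [3], [4]
  1-simplices (10): [0,1], [0,2], [0,3], [0,4], [1,2], [1,3], [1,4], [2,3], [2,4], [3,4]
  2-simplices (10): [0,1,2], [0,1,3], [0,1,4], [0,2,3], [0,2,4], [0,3,4], [1,2,3], [1,2,4], [1,3,4], [2,3,4]
  3-simplices (5): [0,1,2,3], [0,1,2,4], [0,1,3,4], [0,2,3,4], [1,2,3,4]

giving chain groups C_0 ≅ Z^5, C_1 ≅ Z^10, C_2 ≅ Z^10, C_3 ≅ Z^5.

The boundary map ∂_1: C_1 → C_0 is given by ∂[p,q] = [q] − [p]. For instance
  ∂[0,4] = [4] − [0].
This gives a 5×10 integer matrix of rank 4; reducing to Smith normal form yields diagonal entries (1,1,1,1).

∂_2: C_2 → C_1 sends each 2-simplex [p,q,r] to [q,r] − [p,r] + [p,q]. For instance
  ∂[1,3,4] = [3,4] − [1,4] + [1,3],
  ∂[2,3,4] = [3,4] − [2,4] + [2,3].
The resulting 10×10 matrix has rank 6, and its Smith normal form has invariant factors (1,1,1,1,1,1).

∂_3: C_3 → C_2 sends each 3-simplex σ to the alternating sum Σ_i (−1)^i (σ with its i-th vertex removed). For instance
  ∂[0,2,3,4] = [2,3,4] − [0,3,4] + [0,2,4] − [0,2,3],
  ∂[0,1,2,4] = [1,2,4] − [0,2,4] + [0,1,4] − [0,1,2].
The 10×5 boundary matrix has rank 4 and Smith normal form diag(1,1,1,1).

Computing H_k = (kernel of ∂_k) / (image of ∂_{k+1}):

  H_0: rank C_0 − rank ∂_1 = 5 − 4 = 1, and the invariant factors of ∂_1 are all 1, so H_0 ≅ Z.
  H_1: rank ker ∂_1 − rank ∂_2 = (10 − 4) − 6 = 0, and the invariant factors of ∂_2 are all 1, so H_1 ≅ 0.
  H_2: rank ker ∂_2 − rank ∂_3 = (10 − 6) − 4 = 0, and the invariant factors of ∂_3 are all 1, so H_2 ≅ 0.
  H_3: rank ker ∂_3 − rank ∂_4 = (5 − 4) − 0 = 1, and there is no ∂_4, so H_3 ≅ Z.

As a check, the Euler characteristic is 5 − 10 + 10 − 5 = 0, which agrees with 1 − 0 + 0 − 1 = 0.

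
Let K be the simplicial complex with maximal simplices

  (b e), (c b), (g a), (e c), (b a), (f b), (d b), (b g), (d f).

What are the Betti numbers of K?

Fix the vertex order a < b < c < d < e < f < g and write every simplex with vertices in increasing order. Then dim K = 1 and the simplices of K are:

  0-simplices (7): a, b, c, d, e, f, g
  1-simplices (9): ab, ag, bc, bd, be, bf, bg, ce, df

so the chain groups are C_0 ≅ Z^7, C_1 ≅ Z^9.

Boundary ∂_1: C_1 → C_0 maps an edge to its endpoints' difference, ∂[p,q] = q − p. For instance
  ∂bg = g − b.
The 7×9 boundary matrix has rank 6 and Smith normal form diag(1,1,1,1,1,1).

From H_k ≅ ker(∂_k) / im(∂_{k+1}) we obtain:

  H_0: rank C_0 − rank ∂_1 = 7 − 6 = 1, and the invariant factors of ∂_1 are all 1, so H_0 ≅ Z.
  H_1: rank ker ∂_1 − rank ∂_2 = (9 − 6) − 0 = 3, and there is no ∂_2, so H_1 ≅ Z^3.

(K is a triangulation of a wedge of 3 circles.)

Hence the Betti numbers are b_0 = 1, b_1 = 3.

b_0 = 1, b_1 = 3.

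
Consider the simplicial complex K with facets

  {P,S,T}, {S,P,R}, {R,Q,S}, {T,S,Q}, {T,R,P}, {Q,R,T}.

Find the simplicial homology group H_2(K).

Fix the vertex order P < Q < R < S < T and write every simplex with vertices in increasing order. Then dim K = 2 and the simplices of K are:

  0-simplices (5): P, Q, R, S, T
  1-simplices (9): PR, PS, PT, QR, QS, QT, RS, RT, ST
  2-simplices (6): PRS, PRT, PST, QRS, QRT, QST

Hence C_0 ≅ Z^5, C_1 ≅ Z^9, C_2 ≅ Z^6.

The boundary map ∂_1: C_1 → C_0 maps an edge to its endpoints' difference, ∂[p,q] = q − p.
As a 5×9 matrix over Z this has rank 4, with invariant factors (1,1,1,1).

Boundary ∂_2: C_2 → C_1 sends each 2-simplex [p,q,r] to [q,r] − [p,r] + [p,q]. For instance
  ∂QRS = RS − QS + QR,
  ∂PRT = RT − PT + PR.
This gives a 9×6 integer matrix of rank 5; reducing to Smith normal form yields diagonal entries (1,1,1,1,1).

Reading off H_k = ker ∂_k / im ∂_{k+1}:

  H_2: rank ker ∂_2 − rank ∂_3 = (6 − 5) − 0 = 1, and there is no ∂_3, so H_2 ≅ Z.

H_2 ≅ Z.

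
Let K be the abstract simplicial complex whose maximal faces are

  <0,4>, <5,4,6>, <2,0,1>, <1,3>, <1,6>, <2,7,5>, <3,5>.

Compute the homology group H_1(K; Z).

H_1 ≅ Z^3.

K has 8 vertices, 13 edges, 3 triangles.
rank ∂_1 = 7, rank ∂_2 = 3 ⇒ b_1 = 13 − 7 − 3 = 3; all invariant factors of ∂_2 are 1 so no torsion. So H_1 = Z^3.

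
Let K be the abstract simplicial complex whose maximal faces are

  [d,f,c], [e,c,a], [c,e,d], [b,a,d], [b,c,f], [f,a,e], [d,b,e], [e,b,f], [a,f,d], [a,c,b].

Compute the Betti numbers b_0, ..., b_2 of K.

b_0 = 1, b_1 = 0, b_2 = 0.

Fix the vertex order a < b < c < d < e < f and write every simplex with vertices in increasing order. Then dim K = 2 and the simplices of K are:

  0-simplices (6): a, b, c, d, e, f
  1-simplices (15): ab, ac, ad, ae, af, bc, bd, be, bf, cd, ce, cf, de, df, ef
  2-simplices (10): abc, abd, ace, adf, aef, bcf, bde, bef, cde, cdf

giving chain groups C_0 ≅ Z^6, C_1 ≅ Z^15, C_2 ≅ Z^10.

∂_1: C_1 → C_0 is given by ∂[p,q] = [q] − [p].
This gives a 6×15 integer matrix of rank 5; reducing to Smith normal form yields diagonal entries (1,1,1,1,1).

The boundary map ∂_2: C_2 → C_1 sends each 2-simplex [p,q,r] to [q,r] − [p,r] + [p,q]. For instance
  ∂abc = bc − ac + ab,
  ∂aef = ef − af + ae.
The 15×10 boundary matrix has rank 10 and Smith normal form diag(1,1,1,1,1,1,1,1,1,2).

Reading off H_k = ker ∂_k / im ∂_{k+1}:

  H_0: rank C_0 − rank ∂_1 = 6 − 5 = 1, and the invariant factors of ∂_1 are all 1, so H_0 = Z.
  H_1: rank ker ∂_1 − rank ∂_2 = (15 − 5) − 10 = 0, and ∂_2 has invariant factor 2 > 1, so H_1 = Z/2.
  H_2: rank ker ∂_2 − rank ∂_3 = (10 − 10) − 0 = 0, and there is no ∂_3, so H_2 = 0.

As a check, the Euler characteristic is 6 − 15 + 10 = 1, which agrees with 1 − 0 + 0 = 1.
(K is a triangulation of the real projective plane RP^2.)

Hence the Betti numbers are b_0 = 1, b_1 = 0, b_2 = 0.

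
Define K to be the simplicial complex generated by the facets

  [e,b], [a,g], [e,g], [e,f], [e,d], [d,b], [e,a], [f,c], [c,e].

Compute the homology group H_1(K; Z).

We work with the vertex ordering a < b < c < d < e < f < g. The simplices of K, each written with vertices in increasing order, are:

  0-simplices (7): a, b, c, d, e, f, g
  1-simplices (9): ae, ag, bd, be, ce, cf, de, ef, eg

giving chain groups C_0 ≅ Z^7, C_1 ≅ Z^9.

The boundary map ∂_1: C_1 → C_0 sends each edge [p,q] (with p < q) to q − p.
This gives a 7×9 integer matrix of rank 6; reducing to Smith normal form yields diagonal entries (1,1,1,1,1,1).

Reading off H_k = ker ∂_k / im ∂_{k+1}:

  H_1: rank ker ∂_1 − rank ∂_2 = (9 − 6) − 0 = 3, and there is no ∂_2, so H_1 ≅ Z^3.

H_1 ≅ Z^3.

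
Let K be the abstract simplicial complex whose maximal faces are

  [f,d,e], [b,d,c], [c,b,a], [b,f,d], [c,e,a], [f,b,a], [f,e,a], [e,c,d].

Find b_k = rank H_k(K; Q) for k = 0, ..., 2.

b_0 = 1, b_1 = 0, b_2 = 1.

We work with the vertex ordering a < b < c < d < e < f. The simplices of K, each written with vertices in increasing order, are:

  0-simplices (6): a, b, c, d, e, f
  1-simplices (12): ab, ac, ae, af, bc, bd, bf, cd, ce, de, df, ef
  2-simplices (8): abc, abf, ace, aef, bcd, bdf, cde, def

giving chain groups C_0 ≅ Z^6, C_1 ≅ Z^12, C_2 ≅ Z^8.

Boundary ∂_1: C_1 → C_0 is given by ∂[p,q] = [q] − [p].
As a 6×12 matrix over Z this has rank 5, with invariant factors (1,1,1,1,1).

The boundary map ∂_2: C_2 → C_1 maps a triangle to the signed sum of its edges. For instance
  ∂def = ef − df + de,
  ∂abf = bf − af + ab.
The resulting 12×8 matrix has rank 7, and its Smith normal form has invariant factors (1,1,1,1,1,1,1).

Computing H_k = (kernel of ∂_k) / (image of ∂_{k+1}):

  H_0: rank C_0 − rank ∂_1 = 6 − 5 = 1, and the invariant factors of ∂_1 are all 1, so H_0 ≅ Z.
  H_1: rank ker ∂_1 − rank ∂_2 = (12 − 5) − 7 = 0, and the invariant factors of ∂_2 are all 1, so H_1 ≅ 0.
  H_2: rank ker ∂_2 − rank ∂_3 = (8 − 7) − 0 = 1, and there is no ∂_3, so H_2 ≅ Z.

Hence the Betti numbers are b_0 = 1, b_1 = 0, b_2 = 1.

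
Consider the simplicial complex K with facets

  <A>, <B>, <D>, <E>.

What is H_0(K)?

Fix the vertex order A < B < D < E and write every simplex with vertices in increasing order. Then dim K = 0 and the simplices of K are:

  0-simplices (4): A, B, D, E

Hence C_0 ≅ Z^4.

From H_k ≅ ker(∂_k) / im(∂_{k+1}) we obtain:

  H_0: rank C_0 − rank ∂_1 = 4 − 0 = 4, and there is no ∂_1, so H_0 = Z^4.

(K is a triangulation of a set of 4 points.)

H_0 ≅ Z^4.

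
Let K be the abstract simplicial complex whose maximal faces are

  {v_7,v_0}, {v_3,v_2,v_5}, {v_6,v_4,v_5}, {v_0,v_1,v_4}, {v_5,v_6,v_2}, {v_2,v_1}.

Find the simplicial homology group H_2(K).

Fix the vertex order v_0 < v_1 < v_2 < v_3 < v_4 < v_5 < v_6 < v_7 and write every simplex with vertices in increasing order. Then dim K = 2 and the simplices of K are:

  0-simplices (8): [v_0], [v_1], [v_2], [v_3], [v_4], [v_5], [v_6], [v_7]
  1-simplices (12): [v_0,v_1], [v_0,v_4], [v_0,v_7], [v_1,v_2], [v_1,v_4], [v_2,v_3], [v_2,v_5], [v_2,v_6], [v_3,v_5], [v_4,v_5], [v_4,v_6], [v_5,v_6]
  2-simplices (4): [v_0,v_1,v_4], [v_2,v_3,v_5], [v_2,v_5,v_6], [v_4,v_5,v_6]

Hence C_0 ≅ Z^8, C_1 ≅ Z^12, C_2 ≅ Z^4.

The boundary map ∂_1: C_1 → C_0 maps an edge to its endpoints' difference, ∂[p,q] = q − p. For instance
  ∂[v_1,v_2] = [v_2] − [v_1].
The resulting 8×12 matrix has rank 7, and its Smith normal form has invariant factors (1,1,1,1,1,1,1).

The boundary map ∂_2: C_2 → C_1 acts by ∂[p,q,r] = [q,r] − [p,r] + [p,q]. For instance
  ∂[v_2,v_3,v_5] = [v_3,v_5] − [v_2,v_5] + [v_2,v_3],
  ∂[v_4,v_5,v_6] = [v_5,v_6] − [v_4,v_6] + [v_4,v_5].
The resulting 12×4 matrix has rank 4, and its Smith normal form has invariant factors (1,1,1,1).

Now H_k = ker ∂_k / im ∂_{k+1}, so:

  H_2: rank ker ∂_2 − rank ∂_3 = (4 − 4) − 0 = 0, and there is no ∂_3, so H_2 = 0.

H_2 ≅ 0.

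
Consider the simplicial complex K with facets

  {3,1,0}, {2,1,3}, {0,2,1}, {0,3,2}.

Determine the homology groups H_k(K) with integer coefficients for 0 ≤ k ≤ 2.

H_0 ≅ Z,  H_1 = 0,  H_2 ≅ Z.

We work with the vertex ordering 0 < 1 < 2 < 3. The simplices of K, each written with vertices in increasing order, are:

  0-simplices (4): [0], [1], [2], [3]
  1-simplices (6): [0,1], [0,2], [0,3], [1,2], [1,3], [2,3]
  2-simplices (4): [0,1,2], [0,1,3], [0,2,3], [1,2,3]

Hence C_0 ≅ Z^4, C_1 ≅ Z^6, C_2 ≅ Z^4.

∂_1: C_1 → C_0 is given by ∂[p,q] = [q] − [p]. For instance
  ∂[0,2] = [2] − [0].
This gives a 4×6 integer matrix of rank 3; reducing to Smith normal form yields diagonal entries (1,1,1).

The boundary map ∂_2: C_2 → C_1 sends each 2-simplex [p,q,r] to [q,r] − [p,r] + [p,q]. For instance
  ∂[0,2,3] = [2,3] − [0,3] + [0,2],
  ∂[1,2,3] = [2,3] − [1,3] + [1,2].
The resulting 6×4 matrix has rank 3, and its Smith normal form has invariant factors (1,1,1).

Now H_k = ker ∂_k / im ∂_{k+1}, so:

  H_0: rank C_0 − rank ∂_1 = 4 − 3 = 1, and the invariant factors of ∂_1 are all 1, so H_0 ≅ Z.
  H_1: rank ker ∂_1 − rank ∂_2 = (6 − 3) − 3 = 0, and the invariant factors of ∂_2 are all 1, so H_1 ≅ 0.
  H_2: rank ker ∂_2 − rank ∂_3 = (4 − 3) − 0 = 1, and there is no ∂_3, so H_2 ≅ Z.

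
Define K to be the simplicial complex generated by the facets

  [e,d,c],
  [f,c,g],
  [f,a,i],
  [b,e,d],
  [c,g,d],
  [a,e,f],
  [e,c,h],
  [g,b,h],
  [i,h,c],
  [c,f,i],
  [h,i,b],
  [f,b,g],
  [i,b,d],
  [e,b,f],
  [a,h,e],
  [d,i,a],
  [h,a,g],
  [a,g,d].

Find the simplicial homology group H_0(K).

We work with the vertex ordering a < b < c < d < e < f < g < h < i. The simplices of K, each written with vertices in increasing order, are:

  0-simplices (9): a, b, c, d, e, f, g, h, i
  1-simplices (27): ad, ae, af, ag, ah, ai, bd, be, bf, bg, bh, bi, cd, ce, cf, cg, ch, ci, de, dg, di, ef, eh, fg, fi, gh, hi
  2-simplices (18): adg, adi, aef, aeh, afi, agh, bde, bdi, bef, bfg, bgh, bhi, cde, cdg, ceh, cfg, cfi, chi

Hence C_0 ≅ Z^9, C_1 ≅ Z^27, C_2 ≅ Z^18.

Boundary ∂_1: C_1 → C_0 is given by ∂[p,q] = [q] − [p].
The 9×27 boundary matrix has rank 8 and Smith normal form diag(1,1,1,1,1,1,1,1).

The boundary map ∂_2: C_2 → C_1 maps a triangle to the signed sum of its edges. For instance
  ∂bgh = gh − bh + bg,
  ∂chi = hi − ci + ch.
The 27×18 boundary matrix has rank 17 and Smith normal form diag(1,1,1,1,1,1,1,1,1,1,1,1,1,1,1,1,1).

Computing H_k = (kernel of ∂_k) / (image of ∂_{k+1}):

  H_0: rank C_0 − rank ∂_1 = 9 − 8 = 1, and the invariant factors of ∂_1 are all 1, so H_0 ≅ Z.

H_0 ≅ Z.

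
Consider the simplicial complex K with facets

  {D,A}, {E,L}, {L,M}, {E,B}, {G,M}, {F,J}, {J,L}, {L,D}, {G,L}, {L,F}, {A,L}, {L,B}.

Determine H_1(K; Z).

H_1 ≅ Z^4.

Take the total order A < B < D < E < F < G < J < L < M on the vertex set. Then K (dimension 1) consists of the simplices:

  0-simplices (9): A, B, D, E, F, G, J, L, M
  1-simplices (12): AD, AL, BE, BL, DL, EL, FJ, FL, GL, GM, JL, LM

Hence C_0 ≅ Z^9, C_1 ≅ Z^12.

∂_1: C_1 → C_0 maps an edge to its endpoints' difference, ∂[p,q] = q − p.
The 9×12 boundary matrix has rank 8 and Smith normal form diag(1,1,1,1,1,1,1,1).

Now H_k = ker ∂_k / im ∂_{k+1}, so:

  H_1: rank ker ∂_1 − rank ∂_2 = (12 − 8) − 0 = 4, and there is no ∂_2, so H_1 ≅ Z^4.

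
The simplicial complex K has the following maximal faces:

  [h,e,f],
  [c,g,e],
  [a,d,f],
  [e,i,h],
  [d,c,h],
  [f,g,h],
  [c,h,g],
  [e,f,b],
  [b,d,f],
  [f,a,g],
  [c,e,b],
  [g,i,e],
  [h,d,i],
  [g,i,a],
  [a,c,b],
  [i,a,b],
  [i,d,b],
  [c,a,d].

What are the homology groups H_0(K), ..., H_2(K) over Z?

H_0 ≅ Z,  H_1 ≅ Z × Z/2,  H_2 = 0.

Fix the vertex order a < b < c < d < e < f < g < h < i and write every simplex with vertices in increasing order. Then dim K = 2 and the simplices of K are:

  0-simplices (9): a, b, c, d, e, f, g, h, i
  1-simplices (27): ab, ac, ad, af, ag, ai, bc, bd, be, bf, bi, cd, ce, cg, ch, df, dh, di, ef, eg, eh, ei, fg, fh, gh, gi, hi
  2-simplices (18): abc, abi, acd, adf, afg, agi, bce, bdf, bdi, bef, cdh, ceg, cgh, dhi, efh, egi, ehi, fgh

Hence C_0 ≅ Z^9, C_1 ≅ Z^27, C_2 ≅ Z^18.

∂_1: C_1 → C_0 maps an edge to its endpoints' difference, ∂[p,q] = q − p. For instance
  ∂bc = c − b.
The 9×27 boundary matrix has rank 8 and Smith normal form diag(1,1,1,1,1,1,1,1).

∂_2: C_2 → C_1 maps a triangle to the signed sum of its edges. For instance
  ∂abi = bi − ai + ab,
  ∂bdf = df − bf + bd.
The resulting 27×18 matrix has rank 18, and its Smith normal form has invariant factors (1,1,1,1,1,1,1,1,1,1,1,1,1,1,1,1,1,2).

From H_k ≅ ker(∂_k) / im(∂_{k+1}) we obtain:

  H_0: rank C_0 − rank ∂_1 = 9 − 8 = 1, and the invariant factors of ∂_1 are all 1, so H_0 ≅ Z.
  H_1: rank ker ∂_1 − rank ∂_2 = (27 − 8) − 18 = 1, and ∂_2 has invariant factor 2 > 1, so H_1 ≅ Z × Z/2.
  H_2: rank ker ∂_2 − rank ∂_3 = (18 − 18) − 0 = 0, and there is no ∂_3, so H_2 ≅ 0.

As a check, the Euler characteristic is 9 − 27 + 18 = 0, which agrees with 1 − 1 + 0 = 0.
(K is a triangulation of the Klein bottle.)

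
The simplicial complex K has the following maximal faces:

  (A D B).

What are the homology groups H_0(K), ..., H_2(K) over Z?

H_0 ≅ Z,  H_1 = 0,  H_2 = 0.

Order the vertices as A < B < D. Listing each simplex with vertices in this order, K has dimension 2 with simplices:

  0-simplices (3): A, B, D
  1-simplices (3): AB, AD, BD
  2-simplices (1): ABD

Hence C_0 ≅ Z^3, C_1 ≅ Z^3, C_2 ≅ Z^1.

Boundary ∂_1: C_1 → C_0 sends each edge [p,q] (with p < q) to q − p. For instance
  ∂AD = D − A.
The resulting 3×3 matrix has rank 2, and its Smith normal form has invariant factors (1,1).

Boundary ∂_2: C_2 → C_1 maps a triangle to the signed sum of its edges. For instance
  ∂ABD = BD − AD + AB.
The 3×1 boundary matrix has rank 1 and Smith normal form diag(1).

Computing H_k = (kernel of ∂_k) / (image of ∂_{k+1}):

  H_0: rank C_0 − rank ∂_1 = 3 − 2 = 1, and the invariant factors of ∂_1 are all 1, so H_0 ≅ Z.
  H_1: rank ker ∂_1 − rank ∂_2 = (3 − 2) − 1 = 0, and the invariant factors of ∂_2 are all 1, so H_1 ≅ 0.
  H_2: rank ker ∂_2 − rank ∂_3 = (1 − 1) − 0 = 0, and there is no ∂_3, so H_2 ≅ 0.

As a check, the Euler characteristic is 3 − 3 + 1 = 1, which agrees with 1 − 0 + 0 = 1.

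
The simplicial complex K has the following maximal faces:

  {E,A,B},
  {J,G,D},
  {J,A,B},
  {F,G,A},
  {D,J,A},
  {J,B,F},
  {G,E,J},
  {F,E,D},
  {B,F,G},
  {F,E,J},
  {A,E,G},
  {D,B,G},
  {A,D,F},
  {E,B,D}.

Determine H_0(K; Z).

Take the total order A < B < D < E < F < G < J on the vertex set. Then K (dimension 2) consists of the simplices:

  0-simplices (7): A, B, D, E, F, G, J
  1-simplices (21): AB, AD, AE, AF, AG, AJ, BD, BE, BF, BG, BJ, DE, DF, DG, DJ, EF, EG, EJ, FG, FJ, GJ
  2-simplices (14): ABE, ABJ, ADF, ADJ, AEG, AFG, BDE, BDG, BFG, BFJ, DEF, DGJ, EFJ, EGJ

giving chain groups C_0 ≅ Z^7, C_1 ≅ Z^21, C_2 ≅ Z^14.

The boundary map ∂_1: C_1 → C_0 maps an edge to its endpoints' difference, ∂[p,q] = q − p. For instance
  ∂AJ = J − A.
The 7×21 boundary matrix has rank 6 and Smith normal form diag(1,1,1,1,1,1).

∂_2: C_2 → C_1 maps a triangle to the signed sum of its edges. For instance
  ∂BDG = DG − BG + BD,
  ∂AFG = FG − AG + AF.
This gives a 21×14 integer matrix of rank 13; reducing to Smith normal form yields diagonal entries (1,1,1,1,1,1,1,1,1,1,1,1,1).

Computing H_k = (kernel of ∂_k) / (image of ∂_{k+1}):

  H_0: rank C_0 − rank ∂_1 = 7 − 6 = 1, and the invariant factors of ∂_1 are all 1, so H_0 ≅ Z.

(K is a triangulation of the torus T^2.)

H_0 ≅ Z.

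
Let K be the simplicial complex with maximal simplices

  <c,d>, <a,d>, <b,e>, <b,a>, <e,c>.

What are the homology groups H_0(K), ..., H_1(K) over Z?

H_0 = Z,  H_1 = Z.

Take the total order a < b < c < d < e on the vertex set. Then K (dimension 1) consists of the simplices:

  0-simplices (5): a, b, c, d, e
  1-simplices (5): ab, ad, be, cd, ce

giving chain groups C_0 ≅ Z^5, C_1 ≅ Z^5.

∂_1: C_1 → C_0 sends each edge [p,q] (with p < q) to q − p. For instance
  ∂ad = d − a.
The 5×5 boundary matrix has rank 4 and Smith normal form diag(1,1,1,1).

Now H_k = ker ∂_k / im ∂_{k+1}, so:

  H_0: rank C_0 − rank ∂_1 = 5 − 4 = 1, and the invariant factors of ∂_1 are all 1, so H_0 ≅ Z.
  H_1: rank ker ∂_1 − rank ∂_2 = (5 − 4) − 0 = 1, and there is no ∂_2, so H_1 ≅ Z.

As a check, the Euler characteristic is 5 − 5 = 0, which agrees with 1 − 1 = 0.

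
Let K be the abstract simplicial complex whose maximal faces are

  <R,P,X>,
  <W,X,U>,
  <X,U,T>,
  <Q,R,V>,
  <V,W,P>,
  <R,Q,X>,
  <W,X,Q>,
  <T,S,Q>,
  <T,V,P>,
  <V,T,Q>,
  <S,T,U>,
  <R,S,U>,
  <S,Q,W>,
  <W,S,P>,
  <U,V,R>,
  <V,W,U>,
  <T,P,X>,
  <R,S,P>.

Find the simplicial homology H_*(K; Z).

We work with the vertex ordering P < Q < R < S < T < U < V < W < X. The simplices of K, each written with vertices in increasing order, are:

  0-simplices (9): P, Q, R, S, T, U, V, W, X
  1-simplices (27): PR, PS, PT, PV, PW, PX, QR, QS, QT, QV, QW, QX, RS, RU, RV, RX, ST, SU, SW, TU, TV, TX, UV, UW, UX, VW, WX
  2-simplices (18): PRS, PRX, PSW, PTV, PTX, PVW, QRV, QRX, QST, QSW, QTV, QWX, RSU, RUV, STU, TUX, UVW, UWX

Hence C_0 ≅ Z^9, C_1 ≅ Z^27, C_2 ≅ Z^18.

Boundary ∂_1: C_1 → C_0 is given by ∂[p,q] = [q] − [p]. For instance
  ∂QX = X − Q.
This gives a 9×27 integer matrix of rank 8; reducing to Smith normal form yields diagonal entries (1,1,1,1,1,1,1,1).

∂_2: C_2 → C_1 acts by ∂[p,q,r] = [q,r] − [p,r] + [p,q]. For instance
  ∂QSW = SW − QW + QS,
  ∂PSW = SW − PW + PS.
The resulting 27×18 matrix has rank 17, and its Smith normal form has invariant factors (1,1,1,1,1,1,1,1,1,1,1,1,1,1,1,1,1).

Computing H_k = (kernel of ∂_k) / (image of ∂_{k+1}):

  H_0: rank C_0 − rank ∂_1 = 9 − 8 = 1, and the invariant factors of ∂_1 are all 1, so H_0 = Z.
  H_1: rank ker ∂_1 − rank ∂_2 = (27 − 8) − 17 = 2, and the invariant factors of ∂_2 are all 1, so H_1 = Z^2.
  H_2: rank ker ∂_2 − rank ∂_3 = (18 − 17) − 0 = 1, and there is no ∂_3, so H_2 = Z.

As a check, the Euler characteristic is 9 − 27 + 18 = 0, which agrees with 1 − 2 + 1 = 0.
(K is a triangulation of the torus T^2.)

H_0 ≅ Z,  H_1 ≅ Z^2,  H_2 ≅ Z.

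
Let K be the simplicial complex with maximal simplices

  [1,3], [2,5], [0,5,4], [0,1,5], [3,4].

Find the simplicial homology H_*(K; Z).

H_0 ≅ Z,  H_1 ≅ Z,  H_2 = 0.

Order the vertices as 0 < 1 < 2 < 3 < 4 < 5. Listing each simplex with vertices in this order, K has dimension 2 with simplices:

  0-simplices (6): [0], [1], [2], [3], [4], [5]
  1-simplices (8): [0,1], [0,4], [0,5], [1,3], [1,5], [2,5], [3,4], [4,5]
  2-simplices (2): [0,1,5], [0,4,5]

Hence C_0 ≅ Z^6, C_1 ≅ Z^8, C_2 ≅ Z^2.

Boundary ∂_1: C_1 → C_0 maps an edge to its endpoints' difference, ∂[p,q] = q − p. For instance
  ∂[4,5] = [5] − [4].
This gives a 6×8 integer matrix of rank 5; reducing to Smith normal form yields diagonal entries (1,1,1,1,1).

Boundary ∂_2: C_2 → C_1 sends each 2-simplex [p,q,r] to [q,r] − [p,r] + [p,q]. For instance
  ∂[0,4,5] = [4,5] − [0,5] + [0,4],
  ∂[0,1,5] = [1,5] − [0,5] + [0,1].
The 8×2 boundary matrix has rank 2 and Smith normal form diag(1,1).

Computing H_k = (kernel of ∂_k) / (image of ∂_{k+1}):

  H_0: rank C_0 − rank ∂_1 = 6 − 5 = 1, and the invariant factors of ∂_1 are all 1, so H_0 ≅ Z.
  H_1: rank ker ∂_1 − rank ∂_2 = (8 − 5) − 2 = 1, and the invariant factors of ∂_2 are all 1, so H_1 ≅ Z.
  H_2: rank ker ∂_2 − rank ∂_3 = (2 − 2) − 0 = 0, and there is no ∂_3, so H_2 ≅ 0.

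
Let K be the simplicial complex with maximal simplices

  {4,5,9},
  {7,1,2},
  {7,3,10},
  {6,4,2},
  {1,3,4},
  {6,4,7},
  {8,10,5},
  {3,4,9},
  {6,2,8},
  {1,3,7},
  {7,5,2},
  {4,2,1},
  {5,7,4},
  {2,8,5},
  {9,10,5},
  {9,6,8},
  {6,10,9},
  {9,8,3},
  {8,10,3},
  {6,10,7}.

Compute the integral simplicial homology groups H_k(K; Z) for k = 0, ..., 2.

H_0 = Z,  H_1 = Z ⊕ Z/2Z,  H_2 = 0.

Fix the vertex order 1 < 2 < 3 < 4 < 5 < 6 < 7 < 8 < 9 < 10 and write every simplex with vertices in increasing order. Then dim K = 2 and the simplices of K are:

  0-simplices (10): [1], [2], [3], [4], [5], [6], [7], [8], [9], [10]
  1-simplices (30): (30 of them)
  2-simplices (20): (20 of them)

giving chain groups C_0 ≅ Z^10, C_1 ≅ Z^30, C_2 ≅ Z^20.

∂_1: C_1 → C_0 is given by ∂[p,q] = [q] − [p]. For instance
  ∂[3,7] = [7] − [3].
This gives a 10×30 integer matrix of rank 9; reducing to Smith normal form yields diagonal entries (1,1,1,1,1,1,1,1,1).

∂_2: C_2 → C_1 maps a triangle to the signed sum of its edges. For instance
  ∂[4,5,7] = [5,7] − [4,7] + [4,5],
  ∂[2,5,7] = [5,7] − [2,7] + [2,5].
The 30×20 boundary matrix has rank 20 and Smith normal form diag(1,1,1,1,1,1,1,1,1,1,1,1,1,1,1,1,1,1,1,2).

From H_k ≅ ker(∂_k) / im(∂_{k+1}) we obtain:

  H_0: rank C_0 − rank ∂_1 = 10 − 9 = 1, and the invariant factors of ∂_1 are all 1, so H_0 = Z.
  H_1: rank ker ∂_1 − rank ∂_2 = (30 − 9) − 20 = 1, and ∂_2 has invariant factor 2 > 1, so H_1 = Z ⊕ Z/2Z.
  H_2: rank ker ∂_2 − rank ∂_3 = (20 − 20) − 0 = 0, and there is no ∂_3, so H_2 = 0.

As a check, the Euler characteristic is 10 − 30 + 20 = 0, which agrees with 1 − 1 + 0 = 0.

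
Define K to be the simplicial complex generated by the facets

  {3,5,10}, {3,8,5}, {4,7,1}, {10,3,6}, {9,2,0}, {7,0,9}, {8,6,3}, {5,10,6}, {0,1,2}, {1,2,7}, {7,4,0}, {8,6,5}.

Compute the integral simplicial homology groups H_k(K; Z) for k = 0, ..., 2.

H_0 = Z^2,  H_1 = Z,  H_2 = Z.

Take the total order 0 < 1 < 2 < 3 < 4 < 5 < 6 < 7 < 8 < 9 < 10 on the vertex set. Then K (dimension 2) consists of the simplices:

  0-simplices (11): [0], [1], [2], [3], [4], [5], [6], [7], [8], [9], [10]
  1-simplices (21): [0,1], [0,2], [0,4], [0,7], [0,9], [1,2], [1,4], [1,7], [2,7], [2,9], [3,5], [3,6], [3,8], [3,10], [4,7], [5,6], [5,8], [5,10], [6,8], [6,10], [7,9]
  2-simplices (12): [0,1,2], [0,2,9], [0,4,7], [0,7,9], [1,2,7], [1,4,7], [3,5,8], [3,5,10], [3,6,8], [3,6,10], [5,6,8], [5,6,10]

giving chain groups C_0 ≅ Z^11, C_1 ≅ Z^21, C_2 ≅ Z^12.

Boundary ∂_1: C_1 → C_0 sends each edge [p,q] (with p < q) to q − p. For instance
  ∂[1,2] = [2] − [1].
The 11×21 boundary matrix has rank 9 and Smith normal form diag(1,1,1,1,1,1,1,1,1).

The boundary map ∂_2: C_2 → C_1 acts by ∂[p,q,r] = [q,r] − [p,r] + [p,q]. For instance
  ∂[1,2,7] = [2,7] − [1,7] + [1,2],
  ∂[5,6,8] = [6,8] − [5,8] + [5,6].
The 21×12 boundary matrix has rank 11 and Smith normal form diag(1,1,1,1,1,1,1,1,1,1,1).

Now H_k = ker ∂_k / im ∂_{k+1}, so:

  H_0: rank C_0 − rank ∂_1 = 11 − 9 = 2, and the invariant factors of ∂_1 are all 1, so H_0 ≅ Z^2.
  H_1: rank ker ∂_1 − rank ∂_2 = (21 − 9) − 11 = 1, and the invariant factors of ∂_2 are all 1, so H_1 ≅ Z.
  H_2: rank ker ∂_2 − rank ∂_3 = (12 − 11) − 0 = 1, and there is no ∂_3, so H_2 ≅ Z.

(K is a triangulation of the disjoint union of the 2-sphere S^2 and the cylinder S^1 x I.)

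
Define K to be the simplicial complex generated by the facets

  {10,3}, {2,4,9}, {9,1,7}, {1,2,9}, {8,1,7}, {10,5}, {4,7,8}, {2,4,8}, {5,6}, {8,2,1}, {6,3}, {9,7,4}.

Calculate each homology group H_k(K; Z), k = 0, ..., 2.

H_0 ≅ Z^2,  H_1 ≅ Z,  H_2 ≅ Z.

We work with the vertex ordering 1 < 2 < 3 < 4 < 5 < 6 < 7 < 8 < 9 < 10. The simplices of K, each written with vertices in increasing order, are:

  0-simplices (10): [1], [2], [3], [4], [5], [6], [7], [8], [9], [10]
  1-simplices (16): [1,2], [1,7], [1,8], [1,9], [2,4], [2,8], [2,9], [3,6], [3,10], [4,7], [4,8], [4,9], [5,6], [5,10], [7,8], [7,9]
  2-simplices (8): [1,2,8], [1,2,9], [1,7,8], [1,7,9], [2,4,8], [2,4,9], [4,7,8], [4,7,9]

Hence C_0 ≅ Z^10, C_1 ≅ Z^16, C_2 ≅ Z^8.

∂_1: C_1 → C_0 sends each edge [p,q] (with p < q) to q − p. For instance
  ∂[1,2] = [2] − [1].
The 10×16 boundary matrix has rank 8 and Smith normal form diag(1,1,1,1,1,1,1,1).

Boundary ∂_2: C_2 → C_1 acts by ∂[p,q,r] = [q,r] − [p,r] + [p,q]. For instance
  ∂[2,4,9] = [4,9] − [2,9] + [2,4],
  ∂[4,7,8] = [7,8] − [4,8] + [4,7].
The 16×8 boundary matrix has rank 7 and Smith normal form diag(1,1,1,1,1,1,1).

Computing H_k = (kernel of ∂_k) / (image of ∂_{k+1}):

  H_0: rank C_0 − rank ∂_1 = 10 − 8 = 2, and the invariant factors of ∂_1 are all 1, so H_0 = Z^2.
  H_1: rank ker ∂_1 − rank ∂_2 = (16 − 8) − 7 = 1, and the invariant factors of ∂_2 are all 1, so H_1 = Z.
  H_2: rank ker ∂_2 − rank ∂_3 = (8 − 7) − 0 = 1, and there is no ∂_3, so H_2 = Z.

As a check, the Euler characteristic is 10 − 16 + 8 = 2, which agrees with 2 − 1 + 1 = 2.
(K is a triangulation of the disjoint union of the 2-sphere S^2 and the circle S^1.)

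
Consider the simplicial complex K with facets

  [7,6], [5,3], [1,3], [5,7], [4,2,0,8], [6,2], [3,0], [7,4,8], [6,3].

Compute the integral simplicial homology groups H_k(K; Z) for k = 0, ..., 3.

We work with the vertex ordering 0 < 1 < 2 < 3 < 4 < 5 < 6 < 7 < 8. The simplices of K, each written with vertices in increasing order, are:

  0-simplices (9): [0], [1], [2], [3], [4], [5], [6], [7], [8]
  1-simplices (15): [0,2], [0,3], [0,4], [0,8], [1,3], [2,4], [2,6], [2,8], [3,5], [3,6], [4,7], [4,8], [5,7], [6,7], [7,8]
  2-simplices (5): [0,2,4], [0,2,8], [0,4,8], [2,4,8], [4,7,8]
  3-simplices (1): [0,2,4,8]

so the chain groups are C_0 ≅ Z^9, C_1 ≅ Z^15, C_2 ≅ Z^5, C_3 ≅ Z^1.

Boundary ∂_1: C_1 → C_0 maps an edge to its endpoints' difference, ∂[p,q] = q − p.
The resulting 9×15 matrix has rank 8, and its Smith normal form has invariant factors (1,1,1,1,1,1,1,1).

Boundary ∂_2: C_2 → C_1 sends each 2-simplex [p,q,r] to [q,r] − [p,r] + [p,q]. For instance
  ∂[4,7,8] = [7,8] − [4,8] + [4,7],
  ∂[2,4,8] = [4,8] − [2,8] + [2,4].
The 15×5 boundary matrix has rank 4 and Smith normal form diag(1,1,1,1).

Boundary ∂_3: C_3 → C_2 sends each 3-simplex σ to the alternating sum Σ_i (−1)^i (σ with its i-th vertex removed). For instance
  ∂[0,2,4,8] = [2,4,8] − [0,4,8] + [0,2,8] − [0,2,4].
The 5×1 boundary matrix has rank 1 and Smith normal form diag(1).

From H_k ≅ ker(∂_k) / im(∂_{k+1}) we obtain:

  H_0: rank C_0 − rank ∂_1 = 9 − 8 = 1, and the invariant factors of ∂_1 are all 1, so H_0 ≅ Z.
  H_1: rank ker ∂_1 − rank ∂_2 = (15 − 8) − 4 = 3, and the invariant factors of ∂_2 are all 1, so H_1 ≅ Z^3.
  H_2: rank ker ∂_2 − rank ∂_3 = (5 − 4) − 1 = 0, and the invariant factors of ∂_3 are all 1, so H_2 ≅ 0.
  H_3: rank ker ∂_3 − rank ∂_4 = (1 − 1) − 0 = 0, and there is no ∂_4, so H_3 ≅ 0.

As a check, the Euler characteristic is 9 − 15 + 5 − 1 = -2, which agrees with 1 − 3 + 0 − 0 = -2.

H_0 ≅ Z,  H_1 ≅ Z^3,  H_2 = 0,  H_3 = 0.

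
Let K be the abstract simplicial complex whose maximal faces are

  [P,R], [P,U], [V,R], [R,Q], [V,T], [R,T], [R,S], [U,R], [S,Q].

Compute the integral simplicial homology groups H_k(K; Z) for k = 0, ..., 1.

H_0 ≅ Z,  H_1 ≅ Z^3.

We work with the vertex ordering P < Q < R < S < T < U < V. The simplices of K, each written with vertices in increasing order, are:

  0-simplices (7): P, Q, R, S, T, U, V
  1-simplices (9): PR, PU, QR, QS, RS, RT, RU, RV, TV

so the chain groups are C_0 ≅ Z^7, C_1 ≅ Z^9.

∂_1: C_1 → C_0 is given by ∂[p,q] = [q] − [p]. For instance
  ∂RT = T − R.
This gives a 7×9 integer matrix of rank 6; reducing to Smith normal form yields diagonal entries (1,1,1,1,1,1).

Reading off H_k = ker ∂_k / im ∂_{k+1}:

  H_0: rank C_0 − rank ∂_1 = 7 − 6 = 1, and the invariant factors of ∂_1 are all 1, so H_0 = Z.
  H_1: rank ker ∂_1 − rank ∂_2 = (9 − 6) − 0 = 3, and there is no ∂_2, so H_1 = Z^3.

As a check, the Euler characteristic is 7 − 9 = -2, which agrees with 1 − 3 = -2.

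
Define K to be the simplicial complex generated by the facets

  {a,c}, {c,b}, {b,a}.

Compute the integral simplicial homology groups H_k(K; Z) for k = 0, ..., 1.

H_0 ≅ Z,  H_1 ≅ Z.

Take the total order a < b < c on the vertex set. Then K (dimension 1) consists of the simplices:

  0-simplices (3): a, b, c
  1-simplices (3): ab, ac, bc

Hence C_0 ≅ Z^3, C_1 ≅ Z^3.

Boundary ∂_1: C_1 → C_0 sends each edge [p,q] (with p < q) to q − p. For instance
  ∂bc = c − b.
This gives a 3×3 integer matrix of rank 2; reducing to Smith normal form yields diagonal entries (1,1).

Reading off H_k = ker ∂_k / im ∂_{k+1}:

  H_0: rank C_0 − rank ∂_1 = 3 − 2 = 1, and the invariant factors of ∂_1 are all 1, so H_0 ≅ Z.
  H_1: rank ker ∂_1 − rank ∂_2 = (3 − 2) − 0 = 1, and there is no ∂_2, so H_1 ≅ Z.

(K is a triangulation of the circle S^1.)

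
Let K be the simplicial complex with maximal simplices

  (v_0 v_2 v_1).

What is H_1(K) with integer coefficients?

H_1 = 0.

Fix the vertex order v_0 < v_1 < v_2 and write every simplex with vertices in increasing order. Then dim K = 2 and the simplices of K are:

  0-simplices (3): [v_0], [v_1], [v_2]
  1-simplices (3): [v_0,v_1], [v_0,v_2], [v_1,v_2]
  2-simplices (1): [v_0,v_1,v_2]

Hence C_0 ≅ Z^3, C_1 ≅ Z^3, C_2 ≅ Z^1.

Boundary ∂_1: C_1 → C_0 maps an edge to its endpoints' difference, ∂[p,q] = q − p. For instance
  ∂[v_1,v_2] = [v_2] − [v_1].
This gives a 3×3 integer matrix of rank 2; reducing to Smith normal form yields diagonal entries (1,1).

Boundary ∂_2: C_2 → C_1 acts by ∂[p,q,r] = [q,r] − [p,r] + [p,q]. For instance
  ∂[v_0,v_1,v_2] = [v_1,v_2] − [v_0,v_2] + [v_0,v_1].
This gives a 3×1 integer matrix of rank 1; reducing to Smith normal form yields diagonal entries (1).

From H_k ≅ ker(∂_k) / im(∂_{k+1}) we obtain:

  H_1: rank ker ∂_1 − rank ∂_2 = (3 − 2) − 1 = 0, and the invariant factors of ∂_2 are all 1, so H_1 = 0.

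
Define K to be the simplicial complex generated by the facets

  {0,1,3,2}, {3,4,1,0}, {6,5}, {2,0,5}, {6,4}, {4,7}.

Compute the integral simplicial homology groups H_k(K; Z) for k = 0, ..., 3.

H_0 ≅ Z,  H_1 ≅ Z,  H_2 = 0,  H_3 = 0.

Fix the vertex order 0 < 1 < 2 < 3 < 4 < 5 < 6 < 7 and write every simplex with vertices in increasing order. Then dim K = 3 and the simplices of K are:

  0-simplices (8): [0], [1], [2], [3], [4], [5], [6], [7]
  1-simplices (14): [0,1], [0,2], [0,3], [0,4], [0,5], [1,2], [1,3], [1,4], [2,3], [2,5], [3,4], [4,6], [4,7], [5,6]
  2-simplices (8): [0,1,2], [0,1,3], [0,1,4], [0,2,3], [0,2,5], [0,3,4], [1,2,3], [1,3,4]
  3-simplices (2): [0,1,2,3], [0,1,3,4]

giving chain groups C_0 ≅ Z^8, C_1 ≅ Z^14, C_2 ≅ Z^8, C_3 ≅ Z^2.

Boundary ∂_1: C_1 → C_0 maps an edge to its endpoints' difference, ∂[p,q] = q − p. For instance
  ∂[0,3] = [3] − [0].
The resulting 8×14 matrix has rank 7, and its Smith normal form has invariant factors (1,1,1,1,1,1,1).

Boundary ∂_2: C_2 → C_1 sends each 2-simplex [p,q,r] to [q,r] − [p,r] + [p,q]. For instance
  ∂[0,1,2] = [1,2] − [0,2] + [0,1],
  ∂[0,2,5] = [2,5] − [0,5] + [0,2].
As a 14×8 matrix over Z this has rank 6, with invariant factors (1,1,1,1,1,1).

The boundary map ∂_3: C_3 → C_2 sends each 3-simplex σ to the alternating sum Σ_i (−1)^i (σ with its i-th vertex removed). For instance
  ∂[0,1,2,3] = [1,2,3] − [0,2,3] + [0,1,3] − [0,1,2],
  ∂[0,1,3,4] = [1,3,4] − [0,3,4] + [0,1,4] − [0,1,3].
The resulting 8×2 matrix has rank 2, and its Smith normal form has invariant factors (1,1).

From H_k ≅ ker(∂_k) / im(∂_{k+1}) we obtain:

  H_0: rank C_0 − rank ∂_1 = 8 − 7 = 1, and the invariant factors of ∂_1 are all 1, so H_0 ≅ Z.
  H_1: rank ker ∂_1 − rank ∂_2 = (14 − 7) − 6 = 1, and the invariant factors of ∂_2 are all 1, so H_1 ≅ Z.
  H_2: rank ker ∂_2 − rank ∂_3 = (8 − 6) − 2 = 0, and the invariant factors of ∂_3 are all 1, so H_2 ≅ 0.
  H_3: rank ker ∂_3 − rank ∂_4 = (2 − 2) − 0 = 0, and there is no ∂_4, so H_3 ≅ 0.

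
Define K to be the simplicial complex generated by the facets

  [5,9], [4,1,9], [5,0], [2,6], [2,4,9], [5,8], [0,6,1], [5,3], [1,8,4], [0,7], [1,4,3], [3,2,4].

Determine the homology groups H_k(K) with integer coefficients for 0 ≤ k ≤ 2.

Take the total order 0 < 1 < 2 < 3 < 4 < 5 < 6 < 7 < 8 < 9 on the vertex set. Then K (dimension 2) consists of the simplices:

  0-simplices (10): [0], [1], [2], [3], [4], [5], [6], [7], [8], [9]
  1-simplices (19): [0,1], [0,5], [0,6], [0,7], [1,3], [1,4], [1,6], [1,8], [1,9], [2,3], [2,4], [2,6], [2,9], [3,4], [3,5], [4,8], [4,9], [5,8], [5,9]
  2-simplices (6): [0,1,6], [1,3,4], [1,4,8], [1,4,9], [2,3,4], [2,4,9]

Hence C_0 ≅ Z^10, C_1 ≅ Z^19, C_2 ≅ Z^6.

Boundary ∂_1: C_1 → C_0 maps an edge to its endpoints' difference, ∂[p,q] = q − p. For instance
  ∂[5,8] = [8] − [5].
The resulting 10×19 matrix has rank 9, and its Smith normal form has invariant factors (1,1,1,1,1,1,1,1,1).

Boundary ∂_2: C_2 → C_1 maps a triangle to the signed sum of its edges. For instance
  ∂[1,4,8] = [4,8] − [1,8] + [1,4],
  ∂[0,1,6] = [1,6] − [0,6] + [0,1].
As a 19×6 matrix over Z this has rank 6, with invariant factors (1,1,1,1,1,1).

Computing H_k = (kernel of ∂_k) / (image of ∂_{k+1}):

  H_0: rank C_0 − rank ∂_1 = 10 − 9 = 1, and the invariant factors of ∂_1 are all 1, so H_0 ≅ Z.
  H_1: rank ker ∂_1 − rank ∂_2 = (19 − 9) − 6 = 4, and the invariant factors of ∂_2 are all 1, so H_1 ≅ Z^4.
  H_2: rank ker ∂_2 − rank ∂_3 = (6 − 6) − 0 = 0, and there is no ∂_3, so H_2 ≅ 0.

As a check, the Euler characteristic is 10 − 19 + 6 = -3, which agrees with 1 − 4 + 0 = -3.

H_0 = Z,  H_1 = Z^4,  H_2 = 0.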